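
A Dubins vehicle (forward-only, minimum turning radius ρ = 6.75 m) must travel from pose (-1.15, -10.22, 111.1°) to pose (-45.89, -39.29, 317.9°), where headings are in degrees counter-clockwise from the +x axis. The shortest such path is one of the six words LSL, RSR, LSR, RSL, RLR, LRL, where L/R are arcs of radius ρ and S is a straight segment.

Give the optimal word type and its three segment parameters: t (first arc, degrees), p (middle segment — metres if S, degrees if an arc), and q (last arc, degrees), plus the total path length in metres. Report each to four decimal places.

Let ψ = atan2(Δy, Δx) = atan2(-29.07, -44.74) = -146.9860° be the start→goal bearing.
Normalize: d = |goal − start| / ρ = 53.354780/6.75 = 7.904412, α = (θ_start − ψ) mod 360° = 258.0860° = 4.504451 rad, β = (θ_goal − ψ) mod 360° = 104.8860° = 1.830607 rad.
Common terms: sin α = -0.978459, cos α = -0.206443, sin β = 0.966439, cos β = -0.256897, cos(α−β) = -0.892586, d² = 62.479726. Work in radians in the unit-radius frame; every candidate has L = ρ·(t + p + q).
LSL: p² = 2 + d² − 2cos(α−β) + 2d(sin α − sin β) = 35.518357; p = √p² = 5.959728; φ = atan2(cos β − cos α, d + sin α − sin β) = -0.008466 rad; t = (φ − α) mod 2π = 1.770268 rad, q = (β − φ) mod 2π = 1.839073 rad → L = 6.75·(1.770268 + 5.959728 + 1.839073) = 6.75·9.569069 = 64.591215 m
RSR: p² = 2 + d² − 2cos(α−β) + 2d(sin β − sin α) = 97.011437; p = √p² = 9.849438; φ = atan2(cos α − cos β, d − sin α + sin β) = 0.005123 rad; t = (α − φ) mod 2π = 4.499328 rad, q = (φ − β) mod 2π = 4.457701 rad → L = 6.75·(4.499328 + 9.849438 + 4.457701) = 6.75·18.806468 = 126.943660 m
LSR: p² = d² − 2 + 2cos(α−β) + 2d(sin α + sin β) = 58.504532; p = √p² = 7.648826; φ = atan2(−cos α − cos β, d + sin α + sin β) − atan2(−2, p) = 0.314392 rad; t = (φ − α) mod 2π = 2.093126 rad, q = (φ − β) mod 2π = 4.766971 rad → L = 6.75·(2.093126 + 7.648826 + 4.766971) = 6.75·14.508922 = 97.935224 m
RSL: p² = d² − 2 + 2cos(α−β) − 2d(sin α + sin β) = 58.884576; p = √p² = 7.673629; φ = atan2(cos α + cos β, d − sin α − sin β) − atan2(2, p) = -0.313423 rad; t = (α − φ) mod 2π = 4.817874 rad, q = (β − φ) mod 2π = 2.144030 rad → L = 6.75·(4.817874 + 7.673629 + 2.144030) = 6.75·14.635532 = 98.789843 m
RLR: c = (6 − d² + 2cos(α−β) + 2d(sin α − sin β))/8 = -11.126430, |c| > 1 → infeasible
LRL: c = (6 − d² + 2cos(α−β) − 2d(sin α − sin β))/8 = -3.439795, |c| > 1 → infeasible
Shortest: LSL with L = 64.591215 m ≈ 64.5912 m
Convert LSL to answer units (arcs ×180/π): t = 1.770268·180/π = 101.4289°, p = ρ·p = 6.75·5.959728 = 40.2282 m, q = 1.839073·180/π = 105.3711°, L = 64.5912 m.

LSL: t = 101.4289°, p = 40.2282 m, q = 105.3711°, L = 64.5912 m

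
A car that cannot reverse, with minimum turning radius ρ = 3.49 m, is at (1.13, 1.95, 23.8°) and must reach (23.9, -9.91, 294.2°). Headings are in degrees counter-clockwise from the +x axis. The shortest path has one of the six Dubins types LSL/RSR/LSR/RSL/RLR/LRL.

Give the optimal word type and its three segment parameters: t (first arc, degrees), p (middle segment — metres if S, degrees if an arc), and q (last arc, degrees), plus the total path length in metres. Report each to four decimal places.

RSR: t = 52.8506°, p = 20.7945 m, q = 36.7494°, L = 26.2522 m

Let ψ = atan2(Δy, Δx) = atan2(-11.86, 22.77) = -27.5132° be the start→goal bearing.
Normalize: d = |goal − start| / ρ = 25.673576/3.49 = 7.356325, α = (θ_start − ψ) mod 360° = 51.3132° = 0.895585 rad, β = (θ_goal − ψ) mod 360° = 321.7132° = 5.614955 rad.
Common terms: sin α = 0.780575, cos α = 0.625062, sin β = -0.619598, cos β = 0.784920, cos(α−β) = 0.006981, d² = 54.115525. Work in radians in the unit-radius frame; every candidate has L = ρ·(t + p + q).
LSL: p² = 2 + d² − 2cos(α−β) + 2d(sin α − sin β) = 76.701812; p = √p² = 8.757957; φ = atan2(cos β − cos α, d + sin α − sin β) = 0.018254 rad; t = (φ − α) mod 2π = 5.405854 rad, q = (β − φ) mod 2π = 5.596701 rad → L = 3.49·(5.405854 + 8.757957 + 5.596701) = 3.49·19.760513 = 68.964189 m
RSR: p² = 2 + d² − 2cos(α−β) + 2d(sin β − sin α) = 35.501312; p = √p² = 5.958298; φ = atan2(cos α − cos β, d − sin α + sin β) = -0.026833 rad; t = (α − φ) mod 2π = 0.922418 rad, q = (φ − β) mod 2π = 0.641397 rad → L = 3.49·(0.922418 + 5.958298 + 0.641397) = 3.49·7.522113 = 26.252174 m
LSR: p² = d² − 2 + 2cos(α−β) + 2d(sin α + sin β) = 54.497888; p = √p² = 7.382269; φ = atan2(−cos α − cos β, d + sin α + sin β) − atan2(−2, p) = 0.079158 rad; t = (φ − α) mod 2π = 5.466758 rad, q = (φ − β) mod 2π = 0.747388 rad → L = 3.49·(5.466758 + 7.382269 + 0.747388) = 3.49·13.596415 = 47.451488 m
RSL: p² = d² − 2 + 2cos(α−β) − 2d(sin α + sin β) = 49.761086; p = √p² = 7.054154; φ = atan2(cos α + cos β, d − sin α − sin β) − atan2(2, p) = -0.082765 rad; t = (α − φ) mod 2π = 0.978350 rad, q = (β − φ) mod 2π = 5.697720 rad → L = 3.49·(0.978350 + 7.054154 + 5.697720) = 3.49·13.730224 = 47.918483 m
RLR: c = (6 − d² + 2cos(α−β) + 2d(sin α − sin β))/8 = -3.437664, |c| > 1 → infeasible
LRL: c = (6 − d² + 2cos(α−β) − 2d(sin α − sin β))/8 = -8.587726, |c| > 1 → infeasible
Shortest: RSR with L = 26.252174 m ≈ 26.2522 m
Convert RSR to answer units (arcs ×180/π): t = 0.922418·180/π = 52.8506°, p = ρ·p = 3.49·5.958298 = 20.7945 m, q = 0.641397·180/π = 36.7494°, L = 26.2522 m.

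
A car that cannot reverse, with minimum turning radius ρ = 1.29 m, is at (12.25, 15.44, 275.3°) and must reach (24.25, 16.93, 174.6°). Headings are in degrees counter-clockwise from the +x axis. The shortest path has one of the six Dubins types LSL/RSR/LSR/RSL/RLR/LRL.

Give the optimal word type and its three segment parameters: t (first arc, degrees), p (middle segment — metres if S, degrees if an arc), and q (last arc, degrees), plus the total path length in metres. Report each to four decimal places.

LSL: t = 85.1682°, p = 10.5945 m, q = 174.1318°, L = 16.4325 m

Let ψ = atan2(Δy, Δx) = atan2(1.49, 12.00) = 7.0780° be the start→goal bearing.
Normalize: d = |goal − start| / ρ = 12.092150/1.29 = 9.373760, α = (θ_start − ψ) mod 360° = 268.2220° = 4.681357 rad, β = (θ_goal − ψ) mod 360° = 167.5220° = 2.923810 rad.
Common terms: sin α = -0.999519, cos α = -0.031027, sin β = 0.216065, cos β = -0.976379, cos(α−β) = -0.185667, d² = 87.867376. Work in radians in the unit-radius frame; every candidate has L = ρ·(t + p + q).
LSL: p² = 2 + d² − 2cos(α−β) + 2d(sin α − sin β) = 67.449537; p = √p² = 8.212767; φ = atan2(cos β − cos α, d + sin α − sin β) = -0.115363 rad; t = (φ − α) mod 2π = 1.486465 rad, q = (β − φ) mod 2π = 3.039174 rad → L = 1.29·(1.486465 + 8.212767 + 3.039174) = 1.29·12.738405 = 16.432543 m
RSR: p² = 2 + d² − 2cos(α−β) + 2d(sin β − sin α) = 113.027881; p = √p² = 10.631457; φ = atan2(cos α − cos β, d − sin α + sin β) = 0.089038 rad; t = (α − φ) mod 2π = 4.592319 rad, q = (φ − β) mod 2π = 3.448413 rad → L = 1.29·(4.592319 + 10.631457 + 3.448413) = 1.29·18.672189 = 24.087124 m
LSR: p² = d² − 2 + 2cos(α−β) + 2d(sin α + sin β) = 70.808226; p = √p² = 8.414762; φ = atan2(−cos α − cos β, d + sin α + sin β) − atan2(−2, p) = 0.350087 rad; t = (φ − α) mod 2π = 1.951915 rad, q = (φ − β) mod 2π = 3.709462 rad → L = 1.29·(1.951915 + 8.414762 + 3.709462) = 1.29·14.076140 = 18.158220 m
RSL: p² = d² − 2 + 2cos(α−β) − 2d(sin α + sin β) = 100.183859; p = √p² = 10.009189; φ = atan2(cos α + cos β, d − sin α − sin β) − atan2(2, p) = -0.296077 rad; t = (α − φ) mod 2π = 4.977434 rad, q = (β − φ) mod 2π = 3.219888 rad → L = 1.29·(4.977434 + 10.009189 + 3.219888) = 1.29·18.206510 = 23.486398 m
RLR: c = (6 − d² + 2cos(α−β) + 2d(sin α − sin β))/8 = -13.128485, |c| > 1 → infeasible
LRL: c = (6 − d² + 2cos(α−β) − 2d(sin α − sin β))/8 = -7.431192, |c| > 1 → infeasible
Shortest: LSL with L = 16.432543 m ≈ 16.4325 m
Convert LSL to answer units (arcs ×180/π): t = 1.486465·180/π = 85.1682°, p = ρ·p = 1.29·8.212767 = 10.5945 m, q = 3.039174·180/π = 174.1318°, L = 16.4325 m.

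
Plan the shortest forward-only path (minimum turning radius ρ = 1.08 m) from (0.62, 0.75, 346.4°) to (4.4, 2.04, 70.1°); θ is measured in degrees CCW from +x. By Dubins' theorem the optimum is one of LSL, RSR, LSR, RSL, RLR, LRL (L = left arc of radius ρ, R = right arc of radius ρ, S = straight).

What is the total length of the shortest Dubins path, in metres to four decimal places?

Let ψ = atan2(Δy, Δx) = atan2(1.29, 3.78) = 18.8432° be the start→goal bearing.
Normalize: d = |goal − start| / ρ = 3.994058/1.08 = 3.698202, α = (θ_start − ψ) mod 360° = 327.5568° = 5.716944 rad, β = (θ_goal − ψ) mod 360° = 51.2568° = 0.894599 rad.
Common terms: sin α = -0.536464, cos α = 0.843923, sin β = 0.779958, cos β = 0.625831, cos(α−β) = 0.109734, d² = 13.676698. Work in radians in the unit-radius frame; every candidate has L = ρ·(t + p + q).
LSL: p² = 2 + d² − 2cos(α−β) + 2d(sin α − sin β) = 5.720439; p = √p² = 2.391744; φ = atan2(cos β − cos α, d + sin α − sin β) = -0.091312 rad; t = (φ − α) mod 2π = 0.474929 rad, q = (β − φ) mod 2π = 0.985912 rad → L = 1.08·(0.474929 + 2.391744 + 0.985912) = 1.08·3.852585 = 4.160791 m
RSR: p² = 2 + d² − 2cos(α−β) + 2d(sin β − sin α) = 25.194018; p = √p² = 5.019364; φ = atan2(cos α − cos β, d − sin α + sin β) = 0.043464 rad; t = (α − φ) mod 2π = 5.673480 rad, q = (φ − β) mod 2π = 5.432050 rad → L = 1.08·(5.673480 + 5.019364 + 5.432050) = 1.08·16.124894 = 17.414886 m
LSR: p² = d² − 2 + 2cos(α−β) + 2d(sin α + sin β) = 13.697152; p = √p² = 3.700966; φ = atan2(−cos α − cos β, d + sin α + sin β) − atan2(−2, p) = 0.138537 rad; t = (φ − α) mod 2π = 0.704778 rad, q = (φ − β) mod 2π = 5.527123 rad → L = 1.08·(0.704778 + 3.700966 + 5.527123) = 1.08·9.932868 = 10.727497 m
RSL: p² = d² − 2 + 2cos(α−β) − 2d(sin α + sin β) = 10.095180; p = √p² = 3.177291; φ = atan2(cos α + cos β, d − sin α − sin β) − atan2(2, p) = -0.159566 rad; t = (α − φ) mod 2π = 5.876510 rad, q = (β − φ) mod 2π = 1.054165 rad → L = 1.08·(5.876510 + 3.177291 + 1.054165) = 1.08·10.107966 = 10.916604 m
RLR: c = (6 − d² + 2cos(α−β) + 2d(sin α − sin β))/8 = -2.149252, |c| > 1 → infeasible
LRL: c = (6 − d² + 2cos(α−β) − 2d(sin α − sin β))/8 = 0.284945; p = 2π − arccos c = 5.001338 rad; φ = atan2(cos β − cos α, d + sin α − sin β) = -0.091312 rad; t = (φ − α + p/2) mod 2π = 2.975598 rad, q = (β − α − t + p) mod 2π = 3.486581 rad → L = 1.08·(2.975598 + 5.001338 + 3.486581) = 1.08·11.463517 = 12.380598 m
Shortest: LSL with L = 4.160791 m ≈ 4.1608 m

4.1608 m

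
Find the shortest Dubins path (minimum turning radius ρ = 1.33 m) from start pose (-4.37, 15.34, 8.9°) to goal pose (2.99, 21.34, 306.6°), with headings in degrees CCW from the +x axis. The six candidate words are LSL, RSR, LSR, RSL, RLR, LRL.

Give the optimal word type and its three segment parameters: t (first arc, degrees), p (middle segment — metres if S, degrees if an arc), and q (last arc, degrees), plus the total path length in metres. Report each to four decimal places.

LSR: t = 42.5844°, p = 7.0926 m, q = 104.8844°, L = 10.5157 m

Let ψ = atan2(Δy, Δx) = atan2(6.00, 7.36) = 39.1875° be the start→goal bearing.
Normalize: d = |goal − start| / ρ = 9.495767/1.33 = 7.139675, α = (θ_start − ψ) mod 360° = 329.7125° = 5.754568 rad, β = (θ_goal − ψ) mod 360° = 267.4125° = 4.667228 rad.
Common terms: sin α = -0.504340, cos α = 0.863505, sin β = -0.998980, cos β = -0.045145, cos(α−β) = 0.464842, d² = 50.974956. Work in radians in the unit-radius frame; every candidate has L = ρ·(t + p + q).
LSL: p² = 2 + d² − 2cos(α−β) + 2d(sin α − sin β) = 59.108423; p = √p² = 7.688200; φ = atan2(cos β − cos α, d + sin α − sin β) = -0.118465 rad; t = (φ − α) mod 2π = 0.410152 rad, q = (β − φ) mod 2π = 4.785693 rad → L = 1.33·(0.410152 + 7.688200 + 4.785693) = 1.33·12.884045 = 17.135780 m
RSR: p² = 2 + d² − 2cos(α−β) + 2d(sin β − sin α) = 44.982122; p = √p² = 6.706871; φ = atan2(cos α − cos β, d − sin α + sin β) = 0.135898 rad; t = (α − φ) mod 2π = 5.618670 rad, q = (φ − β) mod 2π = 1.751856 rad → L = 1.33·(5.618670 + 6.706871 + 1.751856) = 1.33·14.077397 = 18.722938 m
LSR: p² = d² − 2 + 2cos(α−β) + 2d(sin α + sin β) = 28.438209; p = √p² = 5.332749; φ = atan2(−cos α − cos β, d + sin α + sin β) − atan2(−2, p) = 0.214621 rad; t = (φ − α) mod 2π = 0.743238 rad, q = (φ − β) mod 2π = 1.830578 rad → L = 1.33·(0.743238 + 5.332749 + 1.830578) = 1.33·7.906565 = 10.515731 m
RSL: p² = d² − 2 + 2cos(α−β) − 2d(sin α + sin β) = 71.371071; p = √p² = 8.448140; φ = atan2(cos α + cos β, d − sin α − sin β) − atan2(2, p) = -0.138055 rad; t = (α − φ) mod 2π = 5.892624 rad, q = (β − φ) mod 2π = 4.805284 rad → L = 1.33·(5.892624 + 8.448140 + 4.805284) = 1.33·19.146048 = 25.464244 m
RLR: c = (6 − d² + 2cos(α−β) + 2d(sin α − sin β))/8 = -4.622765, |c| > 1 → infeasible
LRL: c = (6 − d² + 2cos(α−β) − 2d(sin α − sin β))/8 = -6.388553, |c| > 1 → infeasible
Shortest: LSR with L = 10.515731 m ≈ 10.5157 m
Convert LSR to answer units (arcs ×180/π): t = 0.743238·180/π = 42.5844°, p = ρ·p = 1.33·5.332749 = 7.0926 m, q = 1.830578·180/π = 104.8844°, L = 10.5157 m.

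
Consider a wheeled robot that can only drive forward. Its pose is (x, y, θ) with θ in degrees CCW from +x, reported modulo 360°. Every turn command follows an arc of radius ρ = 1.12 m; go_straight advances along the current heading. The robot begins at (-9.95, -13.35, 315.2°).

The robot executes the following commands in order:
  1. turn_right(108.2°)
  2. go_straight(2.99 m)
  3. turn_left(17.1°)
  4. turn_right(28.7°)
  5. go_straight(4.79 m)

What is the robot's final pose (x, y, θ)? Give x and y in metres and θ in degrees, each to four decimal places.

(-18.2658, -18.2412, 195.4000°)

set_pose: (x, y, θ) = (-9.9500, -13.3500, 315.2000°), ρ = 1.12
turn_right(108.2°): centre at ρ to the right, rotate −108.2° → (-10.2307, -15.1426, 207.0000°)
go_straight(2.99): x += 2.99·cos θ, y += 2.99·sin θ → (-12.8948, -16.5001, 207.0000°)
turn_left(17.1°): centre at ρ to the left, rotate +17.1° → (-13.1658, -16.6937, 224.1000°)
turn_right(28.7°): centre at ρ to the right, rotate −28.7° → (-13.6478, -16.9692, 195.4000°)
go_straight(4.79): x += 4.79·cos θ, y += 4.79·sin θ → (-18.2658, -18.2412, 195.4000°)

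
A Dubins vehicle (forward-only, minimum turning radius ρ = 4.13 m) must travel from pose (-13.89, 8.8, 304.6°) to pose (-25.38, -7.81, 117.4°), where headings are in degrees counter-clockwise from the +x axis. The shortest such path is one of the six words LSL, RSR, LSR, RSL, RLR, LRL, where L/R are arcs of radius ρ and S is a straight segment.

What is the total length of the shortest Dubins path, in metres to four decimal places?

26.6255 m

Let ψ = atan2(Δy, Δx) = atan2(-16.61, -11.49) = -124.6736° be the start→goal bearing.
Normalize: d = |goal − start| / ρ = 20.196836/4.13 = 4.890275, α = (θ_start − ψ) mod 360° = 69.2736° = 1.209053 rad, β = (θ_goal − ψ) mod 360° = 242.0736° = 4.224982 rad.
Common terms: sin α = 0.935281, cos α = 0.353905, sin β = -0.883550, cos β = -0.468337, cos(α−β) = -0.992115, d² = 23.914791. Work in radians in the unit-radius frame; every candidate has L = ρ·(t + p + q).
LSL: p² = 2 + d² − 2cos(α−β) + 2d(sin α − sin β) = 45.688192; p = √p² = 6.759304; φ = atan2(cos β − cos α, d + sin α − sin β) = -0.121948 rad; t = (φ − α) mod 2π = 4.952185 rad, q = (β − φ) mod 2π = 4.346930 rad → L = 4.13·(4.952185 + 6.759304 + 4.346930) = 4.13·16.058418 = 66.321268 m
RSR: p² = 2 + d² − 2cos(α−β) + 2d(sin β − sin α) = 10.109849; p = √p² = 3.179599; φ = atan2(cos α − cos β, d − sin α + sin β) = 0.261572 rad; t = (α − φ) mod 2π = 0.947481 rad, q = (φ − β) mod 2π = 2.319775 rad → L = 4.13·(0.947481 + 3.179599 + 2.319775) = 4.13·6.446855 = 26.625512 m
LSR: p² = d² − 2 + 2cos(α−β) + 2d(sin α + sin β) = 20.436520; p = √p² = 4.520677; φ = atan2(−cos α − cos β, d + sin α + sin β) − atan2(−2, p) = 0.439676 rad; t = (φ − α) mod 2π = 5.513809 rad, q = (φ − β) mod 2π = 2.497880 rad → L = 4.13·(5.513809 + 4.520677 + 2.497880) = 4.13·12.532365 = 51.758669 m
RSL: p² = d² − 2 + 2cos(α−β) − 2d(sin α + sin β) = 19.424603; p = √p² = 4.407335; φ = atan2(cos α + cos β, d − sin α − sin β) − atan2(2, p) = -0.449646 rad; t = (α − φ) mod 2π = 1.658699 rad, q = (β − φ) mod 2π = 4.674628 rad → L = 4.13·(1.658699 + 4.407335 + 4.674628) = 4.13·10.740661 = 44.358932 m
RLR: c = (6 − d² + 2cos(α−β) + 2d(sin α − sin β))/8 = -0.263731; p = 2π − arccos c = 4.445501 rad; φ = atan2(cos α − cos β, d − sin α + sin β) = 0.261572 rad; t = (α − φ + p/2) mod 2π = 3.170231 rad, q = (α − β − t + p) mod 2π = 4.542526 rad → L = 4.13·(3.170231 + 4.445501 + 4.542526) = 4.13·12.158258 = 50.213605 m
LRL: c = (6 − d² + 2cos(α−β) − 2d(sin α − sin β))/8 = -4.711024, |c| > 1 → infeasible
Shortest: RSR with L = 26.625512 m ≈ 26.6255 m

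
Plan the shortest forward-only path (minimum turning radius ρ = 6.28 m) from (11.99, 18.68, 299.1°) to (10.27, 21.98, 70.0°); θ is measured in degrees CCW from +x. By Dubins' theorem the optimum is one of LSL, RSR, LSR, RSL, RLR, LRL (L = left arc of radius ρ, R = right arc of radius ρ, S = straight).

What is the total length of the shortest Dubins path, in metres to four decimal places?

Let ψ = atan2(Δy, Δx) = atan2(3.30, -1.72) = 117.5291° be the start→goal bearing.
Normalize: d = |goal − start| / ρ = 3.721344/6.28 = 0.592571, α = (θ_start − ψ) mod 360° = 181.5709° = 3.169011 rad, β = (θ_goal − ψ) mod 360° = 312.4709° = 5.453647 rad.
Common terms: sin α = -0.027414, cos α = -0.999624, sin β = -0.737620, cos β = 0.675216, cos(α−β) = -0.654741, d² = 0.351140. Work in radians in the unit-radius frame; every candidate has L = ρ·(t + p + q).
LSL: p² = 2 + d² − 2cos(α−β) + 2d(sin α − sin β) = 4.502316; p = √p² = 2.121866; φ = atan2(cos β − cos α, d + sin α − sin β) = 0.909707 rad; t = (φ − α) mod 2π = 4.023882 rad, q = (β − φ) mod 2π = 4.543939 rad → L = 6.28·(4.023882 + 2.121866 + 4.543939) = 6.28·10.689687 = 67.131237 m
RSR: p² = 2 + d² − 2cos(α−β) + 2d(sin β − sin α) = 2.818928; p = √p² = 1.678966; φ = atan2(cos α − cos β, d − sin α + sin β) = -1.640918 rad; t = (α − φ) mod 2π = 4.809928 rad, q = (φ − β) mod 2π = 5.471806 rad → L = 6.28·(4.809928 + 1.678966 + 5.471806) = 6.28·11.960701 = 75.113201 m
LSR: p² = d² − 2 + 2cos(α−β) + 2d(sin α + sin β) = -3.865016 < 0 → infeasible
RSL: p² = d² − 2 + 2cos(α−β) − 2d(sin α + sin β) = -2.051668 < 0 → infeasible
RLR: c = (6 − d² + 2cos(α−β) + 2d(sin α − sin β))/8 = 0.647634; p = 2π − arccos c = 5.416864 rad; φ = atan2(cos α − cos β, d − sin α + sin β) = -1.640918 rad; t = (α − φ + p/2) mod 2π = 1.235175 rad, q = (α − β − t + p) mod 2π = 1.897053 rad → L = 6.28·(1.235175 + 5.416864 + 1.897053) = 6.28·8.549092 = 53.688300 m
LRL: c = (6 − d² + 2cos(α−β) − 2d(sin α − sin β))/8 = 0.437211; p = 2π − arccos c = 5.164884 rad; φ = atan2(cos β − cos α, d + sin α − sin β) = 0.909707 rad; t = (φ − α + p/2) mod 2π = 0.323139 rad, q = (β − α − t + p) mod 2π = 0.843196 rad → L = 6.28·(0.323139 + 5.164884 + 0.843196) = 6.28·6.331218 = 39.760050 m
Shortest: LRL with L = 39.760050 m ≈ 39.7600 m

39.7600 m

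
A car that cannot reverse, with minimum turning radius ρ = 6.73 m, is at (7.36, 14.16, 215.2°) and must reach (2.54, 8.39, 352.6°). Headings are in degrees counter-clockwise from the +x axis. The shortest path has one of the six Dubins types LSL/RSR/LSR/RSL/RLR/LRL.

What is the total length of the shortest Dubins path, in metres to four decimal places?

48.0533 m

Let ψ = atan2(Δy, Δx) = atan2(-5.77, -4.82) = -129.8739° be the start→goal bearing.
Normalize: d = |goal − start| / ρ = 7.518331/6.73 = 1.117137, α = (θ_start − ψ) mod 360° = 345.0739° = 6.022675 rad, β = (θ_goal − ψ) mod 360° = 122.4739° = 2.137572 rad.
Common terms: sin α = -0.257573, cos α = 0.966259, sin β = 0.843636, cos β = -0.536915, cos(α−β) = -0.736097, d² = 1.247995. Work in radians in the unit-radius frame; every candidate has L = ρ·(t + p + q).
LSL: p² = 2 + d² − 2cos(α−β) + 2d(sin α − sin β) = 2.259785; p = √p² = 1.503258; φ = atan2(cos β − cos α, d + sin α − sin β) = -1.560201 rad; t = (φ − α) mod 2π = 4.983494 rad, q = (β − φ) mod 2π = 3.697773 rad → L = 6.73·(4.983494 + 1.503258 + 3.697773) = 6.73·10.184526 = 68.541858 m
RSR: p² = 2 + d² − 2cos(α−β) + 2d(sin β − sin α) = 7.180593; p = √p² = 2.679663; φ = atan2(cos α − cos β, d − sin α + sin β) = 0.595540 rad; t = (α − φ) mod 2π = 5.427135 rad, q = (φ − β) mod 2π = 4.741153 rad → L = 6.73·(5.427135 + 2.679663 + 4.741153) = 6.73·12.847951 = 86.466711 m
LSR: p² = d² − 2 + 2cos(α−β) + 2d(sin α + sin β) = -0.914774 < 0 → infeasible
RSL: p² = d² − 2 + 2cos(α−β) − 2d(sin α + sin β) = -3.533624 < 0 → infeasible
RLR: c = (6 − d² + 2cos(α−β) + 2d(sin α − sin β))/8 = 0.102426; p = 2π − arccos c = 4.814995 rad; φ = atan2(cos α − cos β, d − sin α + sin β) = 0.595540 rad; t = (α − φ + p/2) mod 2π = 1.551447 rad, q = (α − β − t + p) mod 2π = 0.865466 rad → L = 6.73·(1.551447 + 4.814995 + 0.865466) = 6.73·7.231907 = 48.670736 m
LRL: c = (6 − d² + 2cos(α−β) − 2d(sin α − sin β))/8 = 0.717527; p = 2π − arccos c = 5.512634 rad; φ = atan2(cos β − cos α, d + sin α − sin β) = -1.560201 rad; t = (φ − α + p/2) mod 2π = 1.456626 rad, q = (β − α − t + p) mod 2π = 0.170905 rad → L = 6.73·(1.456626 + 5.512634 + 0.170905) = 6.73·7.140165 = 48.053313 m
Shortest: LRL with L = 48.053313 m ≈ 48.0533 m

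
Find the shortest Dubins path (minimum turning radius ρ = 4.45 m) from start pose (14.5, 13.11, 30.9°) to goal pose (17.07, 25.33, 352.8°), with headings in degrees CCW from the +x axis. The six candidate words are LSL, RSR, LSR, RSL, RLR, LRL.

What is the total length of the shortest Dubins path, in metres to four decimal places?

Let ψ = atan2(Δy, Δx) = atan2(12.22, 2.57) = 78.1232° be the start→goal bearing.
Normalize: d = |goal − start| / ρ = 12.487326/4.45 = 2.806141, α = (θ_start − ψ) mod 360° = 312.7768° = 5.458986 rad, β = (θ_goal − ψ) mod 360° = 274.6768° = 4.794015 rad.
Common terms: sin α = -0.734004, cos α = 0.679145, sin β = -0.996670, cos β = 0.081536, cos(α−β) = 0.786935, d² = 7.874425. Work in radians in the unit-radius frame; every candidate has L = ρ·(t + p + q).
LSL: p² = 2 + d² − 2cos(α−β) + 2d(sin α − sin β) = 9.774710; p = √p² = 3.126453; φ = atan2(cos β − cos α, d + sin α − sin β) = -0.192330 rad; t = (φ − α) mod 2π = 0.631870 rad, q = (β − φ) mod 2π = 4.986345 rad → L = 4.45·(0.631870 + 3.126453 + 4.986345) = 4.45·8.744668 = 38.913773 m
RSR: p² = 2 + d² − 2cos(α−β) + 2d(sin β − sin α) = 6.826399; p = √p² = 2.612738; φ = atan2(cos α − cos β, d − sin α + sin β) = 0.230772 rad; t = (α − φ) mod 2π = 5.228214 rad, q = (φ − β) mod 2π = 1.719942 rad → L = 4.45·(5.228214 + 2.612738 + 1.719942) = 4.45·9.560894 = 42.545977 m
LSR: p² = d² − 2 + 2cos(α−β) + 2d(sin α + sin β) = -2.264739 < 0 → infeasible
RSL: p² = d² − 2 + 2cos(α−β) − 2d(sin α + sin β) = 17.161329; p = √p² = 4.142623; φ = atan2(cos α + cos β, d − sin α − sin β) − atan2(2, p) = -0.283659 rad; t = (α − φ) mod 2π = 5.742644 rad, q = (β − φ) mod 2π = 5.077674 rad → L = 4.45·(5.742644 + 4.142623 + 5.077674) = 4.45·14.962942 = 66.585090 m
RLR: c = (6 − d² + 2cos(α−β) + 2d(sin α − sin β))/8 = 0.146700; p = 2π − arccos c = 4.859620 rad; φ = atan2(cos α − cos β, d − sin α + sin β) = 0.230772 rad; t = (α − φ + p/2) mod 2π = 1.374839 rad, q = (α − β − t + p) mod 2π = 4.149752 rad → L = 4.45·(1.374839 + 4.859620 + 4.149752) = 4.45·10.384211 = 46.209740 m
LRL: c = (6 − d² + 2cos(α−β) − 2d(sin α − sin β))/8 = -0.221839; p = 2π − arccos c = 4.488689 rad; φ = atan2(cos β − cos α, d + sin α − sin β) = -0.192330 rad; t = (φ − α + p/2) mod 2π = 2.876215 rad, q = (β − α − t + p) mod 2π = 0.947504 rad → L = 4.45·(2.876215 + 4.488689 + 0.947504) = 4.45·8.312408 = 36.990215 m
Shortest: LRL with L = 36.990215 m ≈ 36.9902 m

36.9902 m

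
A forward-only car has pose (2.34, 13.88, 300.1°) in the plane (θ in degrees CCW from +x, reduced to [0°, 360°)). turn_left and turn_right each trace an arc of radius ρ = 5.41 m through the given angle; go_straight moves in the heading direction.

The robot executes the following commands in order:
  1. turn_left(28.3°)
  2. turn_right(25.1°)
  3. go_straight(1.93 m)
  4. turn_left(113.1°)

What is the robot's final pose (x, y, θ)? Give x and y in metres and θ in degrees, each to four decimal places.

(15.9601, 8.7110, 56.4000°)

set_pose: (x, y, θ) = (2.3400, 13.8800, 300.1000°), ρ = 5.41
turn_left(28.3°): centre at ρ to the left, rotate +28.3° → (4.1857, 11.9853, 328.4000°)
turn_right(25.1°): centre at ρ to the right, rotate −25.1° → (5.8727, 10.3477, 303.3000°)
go_straight(1.93): x += 1.93·cos θ, y += 1.93·sin θ → (6.9323, 8.7346, 303.3000°)
turn_left(113.1°): centre at ρ to the left, rotate +113.1° → (15.9601, 8.7110, 416.4000° ≡ 56.4000°)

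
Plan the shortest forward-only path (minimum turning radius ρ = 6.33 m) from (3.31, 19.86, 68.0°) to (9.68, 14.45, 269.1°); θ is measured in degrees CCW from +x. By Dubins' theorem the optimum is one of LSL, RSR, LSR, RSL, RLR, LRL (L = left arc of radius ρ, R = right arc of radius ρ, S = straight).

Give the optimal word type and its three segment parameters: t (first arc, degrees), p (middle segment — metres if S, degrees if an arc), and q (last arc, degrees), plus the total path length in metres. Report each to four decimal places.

LRL: t = 36.1905°, p = 254.3753°, q = 59.2848°, L = 38.6513 m

Let ψ = atan2(Δy, Δx) = atan2(-5.41, 6.37) = -40.3410° be the start→goal bearing.
Normalize: d = |goal − start| / ρ = 8.357332/6.33 = 1.320274, α = (θ_start − ψ) mod 360° = 108.3410° = 1.890908 rad, β = (θ_goal − ψ) mod 360° = 309.4410° = 5.400765 rad.
Common terms: sin α = 0.949200, cos α = -0.314672, sin β = -0.772279, cos β = 0.635284, cos(α−β) = -0.932954, d² = 1.743122. Work in radians in the unit-radius frame; every candidate has L = ρ·(t + p + q).
LSL: p² = 2 + d² − 2cos(α−β) + 2d(sin α − sin β) = 10.154677; p = √p² = 3.186640; φ = atan2(cos β − cos α, d + sin α − sin β) = 0.302708 rad; t = (φ − α) mod 2π = 4.694985 rad, q = (β − φ) mod 2π = 5.098057 rad → L = 6.33·(4.694985 + 3.186640 + 5.098057) = 6.33·12.979683 = 82.161392 m
RSR: p² = 2 + d² − 2cos(α−β) + 2d(sin β − sin α) = 1.063382; p = √p² = 1.031204; φ = atan2(cos α − cos β, d − sin α + sin β) = -1.970413 rad; t = (α − φ) mod 2π = 3.861321 rad, q = (φ − β) mod 2π = 5.195193 rad → L = 6.33·(3.861321 + 1.031204 + 5.195193) = 6.33·10.087718 = 63.855254 m
LSR: p² = d² − 2 + 2cos(α−β) + 2d(sin α + sin β) = -1.655615 < 0 → infeasible
RSL: p² = d² − 2 + 2cos(α−β) − 2d(sin α + sin β) = -2.589954 < 0 → infeasible
RLR: c = (6 − d² + 2cos(α−β) + 2d(sin α − sin β))/8 = 0.867077; p = 2π − arccos c = 5.761694 rad; φ = atan2(cos α − cos β, d − sin α + sin β) = -1.970413 rad; t = (α − φ + p/2) mod 2π = 0.458982 rad, q = (α − β − t + p) mod 2π = 1.792855 rad → L = 6.33·(0.458982 + 5.761694 + 1.792855) = 6.33·8.013531 = 50.725650 m
LRL: c = (6 − d² + 2cos(α−β) − 2d(sin α − sin β))/8 = -0.269335; p = 2π − arccos c = 4.439687 rad; φ = atan2(cos β − cos α, d + sin α − sin β) = 0.302708 rad; t = (φ − α + p/2) mod 2π = 0.631643 rad, q = (β − α − t + p) mod 2π = 1.034715 rad → L = 6.33·(0.631643 + 4.439687 + 1.034715) = 6.33·6.106046 = 38.651269 m
Shortest: LRL with L = 38.651269 m ≈ 38.6513 m
Convert LRL to answer units (arcs ×180/π): t = 0.631643·180/π = 36.1905°, p = 4.439687·180/π = 254.3753°, q = 1.034715·180/π = 59.2848°, L = 38.6513 m.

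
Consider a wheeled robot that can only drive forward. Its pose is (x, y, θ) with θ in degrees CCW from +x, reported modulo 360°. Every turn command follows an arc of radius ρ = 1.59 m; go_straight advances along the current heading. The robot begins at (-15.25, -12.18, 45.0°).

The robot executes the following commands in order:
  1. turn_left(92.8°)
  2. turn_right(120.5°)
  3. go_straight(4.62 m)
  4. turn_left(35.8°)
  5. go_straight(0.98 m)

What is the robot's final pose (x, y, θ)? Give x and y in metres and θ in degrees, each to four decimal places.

(-8.9130, -4.4609, 53.1000°)

set_pose: (x, y, θ) = (-15.2500, -12.1800, 45.0000°), ρ = 1.59
turn_left(92.8°): centre at ρ to the left, rotate +92.8° → (-15.3063, -9.8778, 137.8000°)
turn_right(120.5°): centre at ρ to the right, rotate −120.5° → (-14.7111, -7.1819, 17.3000°)
go_straight(4.62): x += 4.62·cos θ, y += 4.62·sin θ → (-10.3001, -5.8080, 17.3000°)
turn_left(35.8°): centre at ρ to the left, rotate +35.8° → (-9.5014, -5.2446, 53.1000°)
go_straight(0.98): x += 0.98·cos θ, y += 0.98·sin θ → (-8.9130, -4.4609, 53.1000°)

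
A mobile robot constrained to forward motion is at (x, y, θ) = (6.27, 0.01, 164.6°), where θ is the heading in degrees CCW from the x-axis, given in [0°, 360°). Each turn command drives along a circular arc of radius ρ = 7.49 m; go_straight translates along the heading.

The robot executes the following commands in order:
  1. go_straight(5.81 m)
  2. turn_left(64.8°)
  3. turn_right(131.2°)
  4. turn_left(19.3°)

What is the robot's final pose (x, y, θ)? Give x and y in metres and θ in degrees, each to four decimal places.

set_pose: (x, y, θ) = (6.2700, 0.0100, 164.6000°), ρ = 7.49
go_straight(5.81): x += 5.81·cos θ, y += 5.81·sin θ → (0.6686, 1.5529, 164.6000°)
turn_left(64.8°): centre at ρ to the left, rotate +64.8° → (-7.0074, -0.7939, 229.4000°)
turn_right(131.2°): centre at ρ to the right, rotate −131.2° → (-20.1077, 3.0121, 98.2000°)
turn_left(19.3°): centre at ρ to the left, rotate +19.3° → (-20.8774, 5.4023, 117.5000°)

(-20.8774, 5.4023, 117.5000°)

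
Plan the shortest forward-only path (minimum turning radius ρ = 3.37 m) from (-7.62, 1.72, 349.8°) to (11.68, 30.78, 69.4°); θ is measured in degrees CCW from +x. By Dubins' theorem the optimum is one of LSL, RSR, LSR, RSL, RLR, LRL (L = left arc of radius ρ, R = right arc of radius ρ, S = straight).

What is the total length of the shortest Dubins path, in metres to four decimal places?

Let ψ = atan2(Δy, Δx) = atan2(29.06, 19.30) = 56.4101° be the start→goal bearing.
Normalize: d = |goal − start| / ρ = 34.885149/3.37 = 10.351676, α = (θ_start − ψ) mod 360° = 293.3899° = 5.120619 rad, β = (θ_goal − ψ) mod 360° = 12.9899° = 0.226716 rad.
Common terms: sin α = -0.917825, cos α = 0.396985, sin β = 0.224778, cos β = 0.974410, cos(α−β) = 0.180519, d² = 107.157200. Work in radians in the unit-radius frame; every candidate has L = ρ·(t + p + q).
LSL: p² = 2 + d² − 2cos(α−β) + 2d(sin α − sin β) = 85.140440; p = √p² = 9.227158; φ = atan2(cos β − cos α, d + sin α − sin β) = 0.062620 rad; t = (φ − α) mod 2π = 1.225186 rad, q = (β − φ) mod 2π = 0.164096 rad → L = 3.37·(1.225186 + 9.227158 + 0.164096) = 3.37·10.616440 = 35.777402 m
RSR: p² = 2 + d² − 2cos(α−β) + 2d(sin β − sin α) = 132.451883; p = √p² = 11.508774; φ = atan2(cos α − cos β, d − sin α + sin β) = -0.050194 rad; t = (α − φ) mod 2π = 5.170813 rad, q = (φ − β) mod 2π = 6.006276 rad → L = 3.37·(5.170813 + 11.508774 + 6.006276) = 3.37·22.685863 = 76.451357 m
LSR: p² = d² − 2 + 2cos(α−β) + 2d(sin α + sin β) = 91.169853; p = √p² = 9.548291; φ = atan2(−cos α − cos β, d + sin α + sin β) − atan2(−2, p) = 0.065433 rad; t = (φ − α) mod 2π = 1.227999 rad, q = (φ − β) mod 2π = 6.121902 rad → L = 3.37·(1.227999 + 9.548291 + 6.121902) = 3.37·16.898192 = 56.946907 m
RSL: p² = d² − 2 + 2cos(α−β) − 2d(sin α + sin β) = 119.866623; p = √p² = 10.948362; φ = atan2(cos α + cos β, d − sin α − sin β) − atan2(2, p) = -0.057148 rad; t = (α − φ) mod 2π = 5.177767 rad, q = (β − φ) mod 2π = 0.283864 rad → L = 3.37·(5.177767 + 10.948362 + 0.283864) = 3.37·16.409993 = 55.301676 m
RLR: c = (6 − d² + 2cos(α−β) + 2d(sin α − sin β))/8 = -15.556485, |c| > 1 → infeasible
LRL: c = (6 − d² + 2cos(α−β) − 2d(sin α − sin β))/8 = -9.642555, |c| > 1 → infeasible
Shortest: LSL with L = 35.777402 m ≈ 35.7774 m

35.7774 m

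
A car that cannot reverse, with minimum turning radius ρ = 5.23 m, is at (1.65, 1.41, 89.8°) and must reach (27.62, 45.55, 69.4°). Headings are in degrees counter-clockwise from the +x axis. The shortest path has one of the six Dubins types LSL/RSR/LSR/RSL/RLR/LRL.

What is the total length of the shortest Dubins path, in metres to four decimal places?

51.3509 m

Let ψ = atan2(Δy, Δx) = atan2(44.14, 25.97) = 59.5293° be the start→goal bearing.
Normalize: d = |goal − start| / ρ = 51.213089/5.23 = 9.792178, α = (θ_start − ψ) mod 360° = 30.2707° = 0.528323 rad, β = (θ_goal − ψ) mod 360° = 9.8707° = 0.172275 rad.
Common terms: sin α = 0.504085, cos α = 0.863654, sin β = 0.171424, cos β = 0.985197, cos(α−β) = 0.937282, d² = 95.886743. Work in radians in the unit-radius frame; every candidate has L = ρ·(t + p + q).
LSL: p² = 2 + d² − 2cos(α−β) + 2d(sin α − sin β) = 102.527127; p = √p² = 10.125568; φ = atan2(cos β − cos α, d + sin α − sin β) = 0.012004 rad; t = (φ − α) mod 2π = 5.766867 rad, q = (β − φ) mod 2π = 0.160271 rad → L = 5.23·(5.766867 + 10.125568 + 0.160271) = 5.23·16.052706 = 83.955653 m
RSR: p² = 2 + d² − 2cos(α−β) + 2d(sin β − sin α) = 89.497231; p = √p² = 9.460298; φ = atan2(cos α − cos β, d − sin α + sin β) = -0.012848 rad; t = (α − φ) mod 2π = 0.541171 rad, q = (φ − β) mod 2π = 6.098062 rad → L = 5.23·(0.541171 + 9.460298 + 6.098062) = 5.23·16.099530 = 84.200542 m
LSR: p² = d² − 2 + 2cos(α−β) + 2d(sin α + sin β) = 108.990730; p = √p² = 10.439863; φ = atan2(−cos α − cos β, d + sin α + sin β) − atan2(−2, p) = 0.014459 rad; t = (φ − α) mod 2π = 5.769321 rad, q = (φ − β) mod 2π = 6.125368 rad → L = 5.23·(5.769321 + 10.439863 + 6.125368) = 5.23·22.334552 = 116.809709 m
RSL: p² = d² − 2 + 2cos(α−β) − 2d(sin α + sin β) = 82.531885; p = √p² = 9.084706; φ = atan2(cos α + cos β, d − sin α − sin β) − atan2(2, p) = -0.016608 rad; t = (α − φ) mod 2π = 0.544931 rad, q = (β − φ) mod 2π = 0.188883 rad → L = 5.23·(0.544931 + 9.084706 + 0.188883) = 5.23·9.818520 = 51.350861 m
RLR: c = (6 − d² + 2cos(α−β) + 2d(sin α − sin β))/8 = -10.187154, |c| > 1 → infeasible
LRL: c = (6 − d² + 2cos(α−β) − 2d(sin α − sin β))/8 = -11.815891, |c| > 1 → infeasible
Shortest: RSL with L = 51.350861 m ≈ 51.3509 m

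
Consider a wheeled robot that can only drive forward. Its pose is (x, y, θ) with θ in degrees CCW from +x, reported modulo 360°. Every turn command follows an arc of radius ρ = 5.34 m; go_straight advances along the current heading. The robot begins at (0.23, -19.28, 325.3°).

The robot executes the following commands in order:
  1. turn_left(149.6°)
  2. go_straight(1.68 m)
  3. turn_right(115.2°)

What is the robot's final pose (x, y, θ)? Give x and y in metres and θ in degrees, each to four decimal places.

set_pose: (x, y, θ) = (0.2300, -19.2800, 325.3000°), ρ = 5.34
turn_left(149.6°): centre at ρ to the left, rotate +149.6° → (8.1136, -12.6414, 474.9000° ≡ 114.9000°)
go_straight(1.68): x += 1.68·cos θ, y += 1.68·sin θ → (7.4062, -11.1176, 114.9000°)
turn_right(115.2°): centre at ρ to the right, rotate −115.2° → (12.2778, -3.5293, -0.3000° ≡ 359.7000°)

(12.2778, -3.5293, 359.7000°)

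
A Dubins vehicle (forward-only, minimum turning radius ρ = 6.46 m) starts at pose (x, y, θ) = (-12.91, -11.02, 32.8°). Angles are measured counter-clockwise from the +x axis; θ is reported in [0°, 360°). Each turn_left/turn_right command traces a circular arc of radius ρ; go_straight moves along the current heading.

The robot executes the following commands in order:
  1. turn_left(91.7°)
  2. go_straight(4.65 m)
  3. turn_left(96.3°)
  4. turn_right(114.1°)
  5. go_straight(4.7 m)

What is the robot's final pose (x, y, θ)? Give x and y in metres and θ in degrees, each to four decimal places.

(-35.0235, 10.6680, 106.7000°)

set_pose: (x, y, θ) = (-12.9100, -11.0200, 32.8000°), ρ = 6.46
turn_left(91.7°): centre at ρ to the left, rotate +91.7° → (-11.0856, -1.9310, 124.5000°)
go_straight(4.65): x += 4.65·cos θ, y += 4.65·sin θ → (-13.7194, 1.9012, 124.5000°)
turn_left(96.3°): centre at ρ to the left, rotate +96.3° → (-23.2643, 3.1324, 220.8000°)
turn_right(114.1°): centre at ρ to the right, rotate −114.1° → (-33.6730, 6.1663, 106.7000°)
go_straight(4.7): x += 4.7·cos θ, y += 4.7·sin θ → (-35.0235, 10.6680, 106.7000°)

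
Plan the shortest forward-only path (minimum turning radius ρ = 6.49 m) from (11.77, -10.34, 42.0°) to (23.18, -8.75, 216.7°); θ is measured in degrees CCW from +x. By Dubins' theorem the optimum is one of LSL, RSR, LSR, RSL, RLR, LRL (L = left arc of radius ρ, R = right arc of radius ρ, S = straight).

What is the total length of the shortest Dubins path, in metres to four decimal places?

35.4678 m

Let ψ = atan2(Δy, Δx) = atan2(1.59, 11.41) = 7.9332° be the start→goal bearing.
Normalize: d = |goal − start| / ρ = 11.520252/6.49 = 1.775077, α = (θ_start − ψ) mod 360° = 34.0668° = 0.594578 rad, β = (θ_goal − ψ) mod 360° = 208.7668° = 3.643669 rad.
Common terms: sin α = 0.560160, cos α = 0.828385, sin β = -0.481246, cos β = -0.876585, cos(α−β) = -0.995725, d² = 3.150899. Work in radians in the unit-radius frame; every candidate has L = ρ·(t + p + q).
LSL: p² = 2 + d² − 2cos(α−β) + 2d(sin α − sin β) = 10.839501; p = √p² = 3.292340; φ = atan2(cos β − cos α, d + sin α − sin β) = -0.544347 rad; t = (φ − α) mod 2π = 5.144260 rad, q = (β − φ) mod 2π = 4.188016 rad → L = 6.49·(5.144260 + 3.292340 + 4.188016) = 6.49·12.624615 = 81.933753 m
RSR: p² = 2 + d² − 2cos(α−β) + 2d(sin β − sin α) = 3.445196; p = √p² = 1.856124; φ = atan2(cos α − cos β, d − sin α + sin β) = 1.164434 rad; t = (α − φ) mod 2π = 5.713330 rad, q = (φ − β) mod 2π = 3.803951 rad → L = 6.49·(5.713330 + 1.856124 + 3.803951) = 6.49·11.373404 = 73.813395 m
LSR: p² = d² − 2 + 2cos(α−β) + 2d(sin α + sin β) = -0.560396 < 0 → infeasible
RSL: p² = d² − 2 + 2cos(α−β) − 2d(sin α + sin β) = -1.120704 < 0 → infeasible
RLR: c = (6 − d² + 2cos(α−β) + 2d(sin α − sin β))/8 = 0.569350; p = 2π − arccos c = 5.318104 rad; φ = atan2(cos α − cos β, d − sin α + sin β) = 1.164434 rad; t = (α − φ + p/2) mod 2π = 2.089197 rad, q = (α − β − t + p) mod 2π = 0.179817 rad → L = 6.49·(2.089197 + 5.318104 + 0.179817) = 6.49·7.587119 = 49.240401 m
LRL: c = (6 − d² + 2cos(α−β) − 2d(sin α − sin β))/8 = -0.354938; p = 2π − arccos c = 4.349542 rad; φ = atan2(cos β − cos α, d + sin α − sin β) = -0.544347 rad; t = (φ − α + p/2) mod 2π = 1.035845 rad, q = (β − α − t + p) mod 2π = 0.079601 rad → L = 6.49·(1.035845 + 4.349542 + 0.079601) = 6.49·5.464988 = 35.467773 m
Shortest: LRL with L = 35.467773 m ≈ 35.4678 m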